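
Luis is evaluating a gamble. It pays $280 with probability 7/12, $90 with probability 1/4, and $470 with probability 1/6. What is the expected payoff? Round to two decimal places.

EV = 7/12 × 280 + 1/4 × 90 + 1/6 × 470 = 163.3333 + 22.5 + 78.3333 = 264.1667

$264.17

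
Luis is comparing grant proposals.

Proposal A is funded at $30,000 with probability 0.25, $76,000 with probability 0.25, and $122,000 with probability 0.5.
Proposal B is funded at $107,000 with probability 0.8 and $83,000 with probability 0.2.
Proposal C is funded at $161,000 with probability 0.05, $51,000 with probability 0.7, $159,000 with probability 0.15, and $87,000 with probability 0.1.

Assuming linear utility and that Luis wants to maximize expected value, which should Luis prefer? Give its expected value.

Proposal A = 0.25 × 30000 + 0.25 × 76000 + 0.5 × 122000 = 7500 + 19000 + 61000 = 87500
Proposal B = 0.8 × 107000 + 0.2 × 83000 = 85600 + 16600 = 102200
Proposal C = 0.05 × 161000 + 0.7 × 51000 + 0.15 × 159000 + 0.1 × 87000 = 8050 + 35700 + 23850 + 8700 = 76300

Proposal B ($102,200)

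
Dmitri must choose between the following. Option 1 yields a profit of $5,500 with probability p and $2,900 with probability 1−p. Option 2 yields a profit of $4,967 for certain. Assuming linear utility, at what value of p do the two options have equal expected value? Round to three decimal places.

p·5500 + (1−p)·2900 = 4967
2600p + 2900 = 4967
p = (4967 − 2900) / 2600

p = 0.795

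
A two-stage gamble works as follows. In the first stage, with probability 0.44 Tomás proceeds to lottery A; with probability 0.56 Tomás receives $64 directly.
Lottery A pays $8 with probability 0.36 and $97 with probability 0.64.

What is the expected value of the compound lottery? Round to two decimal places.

EV(A) = 0.36 × 8 + 0.64 × 97 = 2.88 + 62.08 = 64.96
Branch B: 64 (certain)
Overall = 0.44 × 64.96 + 0.56 × 64 = 28.5824 + 35.84 = 64.4224

$64.42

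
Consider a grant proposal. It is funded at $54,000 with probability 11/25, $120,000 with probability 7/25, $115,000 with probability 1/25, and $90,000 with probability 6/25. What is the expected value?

EV = 11/25 × 54000 + 7/25 × 120000 + 1/25 × 115000 + 6/25 × 90000 = 23760 + 33600 + 4600 + 21600 = 83560

$83,560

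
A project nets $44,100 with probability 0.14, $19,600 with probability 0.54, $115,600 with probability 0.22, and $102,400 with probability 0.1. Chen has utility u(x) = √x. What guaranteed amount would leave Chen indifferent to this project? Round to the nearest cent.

E[u] = 0.14·√44100 + 0.54·√19600 + 0.22·√115600 + 0.1·√102400 = 0.14·210 + 0.54·140 + 0.22·340 + 0.1·320 = 211.8
CE = (211.8)² = 44859.24

$44,859.24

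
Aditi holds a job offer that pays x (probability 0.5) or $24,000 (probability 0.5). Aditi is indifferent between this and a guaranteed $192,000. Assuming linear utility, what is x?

0.5·x + 0.5·24000 = 192000
0.5·x = 192000 − 12000 = 180000
x = 180000 / 0.5 = 360000

x = $360,000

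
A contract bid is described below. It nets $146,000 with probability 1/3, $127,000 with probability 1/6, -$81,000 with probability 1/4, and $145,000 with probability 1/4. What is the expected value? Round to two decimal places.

EV = 1/3 × 146000 + 1/6 × 127000 + 1/4 × (-81000) + 1/4 × 145000 = 48666.6667 + 21166.6667 − 20250 + 36250 = 85833.3333

$85,833.33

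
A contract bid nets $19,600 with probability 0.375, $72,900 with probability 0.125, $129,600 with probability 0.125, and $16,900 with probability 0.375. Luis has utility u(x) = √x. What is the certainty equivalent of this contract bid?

E[u] = 0.375·√19600 + 0.125·√72900 + 0.125·√129600 + 0.375·√16900 = 0.375·140 + 0.125·270 + 0.125·360 + 0.375·130 = 180
CE = (180)² = 32400

$32,400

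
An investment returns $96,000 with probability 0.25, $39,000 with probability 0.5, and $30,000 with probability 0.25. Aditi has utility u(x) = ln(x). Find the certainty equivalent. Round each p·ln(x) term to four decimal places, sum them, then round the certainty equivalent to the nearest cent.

E[u] = 0.25·ln(96000) + 0.5·ln(39000) + 0.25·ln(30000) = 2.8680 + 5.2857 + 2.5772 = 10.7309
CE = e^10.7309 ≈ 45747.85

$45,747.85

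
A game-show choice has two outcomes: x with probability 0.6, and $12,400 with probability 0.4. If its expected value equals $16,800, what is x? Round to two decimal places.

0.6·x + 0.4·12400 = 16800
0.6·x = 16800 − 4960 = 11840
x = 11840 / 0.6 = 19733.3333

x = $19,733.33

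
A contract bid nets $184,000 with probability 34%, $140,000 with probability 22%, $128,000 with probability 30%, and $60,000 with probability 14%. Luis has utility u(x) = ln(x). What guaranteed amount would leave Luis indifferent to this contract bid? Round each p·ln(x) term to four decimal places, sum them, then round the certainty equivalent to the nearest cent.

E[u] = 0.34·ln(184000) + 0.22·ln(140000) + 0.3·ln(128000) + 0.14·ln(60000) = 4.1217 + 2.6069 + 3.5279 + 1.5403 = 11.7968
CE = e^11.7968 ≈ 132826.63

$132,826.63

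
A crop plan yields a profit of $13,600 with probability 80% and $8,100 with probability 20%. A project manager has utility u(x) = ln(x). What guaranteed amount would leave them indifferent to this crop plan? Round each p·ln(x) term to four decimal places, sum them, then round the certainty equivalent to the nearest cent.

$12,261.26

E[u] = 0.8·ln(13600) + 0.2·ln(8100) = 7.6143 + 1.7999 = 9.4142
CE = e^9.4142 ≈ 12261.26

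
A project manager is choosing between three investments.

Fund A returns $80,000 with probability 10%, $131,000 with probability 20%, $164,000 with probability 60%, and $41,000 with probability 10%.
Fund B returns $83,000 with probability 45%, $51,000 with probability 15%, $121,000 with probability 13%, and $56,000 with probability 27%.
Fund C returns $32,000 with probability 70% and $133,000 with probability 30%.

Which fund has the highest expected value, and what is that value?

Fund A ($136,700)

Fund A = 0.1 × 80000 + 0.2 × 131000 + 0.6 × 164000 + 0.1 × 41000 = 8000 + 26200 + 98400 + 4100 = 136700
Fund B = 0.45 × 83000 + 0.15 × 51000 + 0.13 × 121000 + 0.27 × 56000 = 37350 + 7650 + 15730 + 15120 = 75850
Fund C = 0.7 × 32000 + 0.3 × 133000 = 22400 + 39900 = 62300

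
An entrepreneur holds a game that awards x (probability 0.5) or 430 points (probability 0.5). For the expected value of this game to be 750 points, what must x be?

x = 1,070 points

0.5·x + 0.5·430 = 750
0.5·x = 750 − 215 = 535
x = 535 / 0.5 = 1070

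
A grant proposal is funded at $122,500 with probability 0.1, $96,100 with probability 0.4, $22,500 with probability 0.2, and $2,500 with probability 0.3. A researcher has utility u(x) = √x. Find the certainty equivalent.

$41,616

E[u] = 0.1·√122500 + 0.4·√96100 + 0.2·√22500 + 0.3·√2500 = 0.1·350 + 0.4·310 + 0.2·150 + 0.3·50 = 204
CE = (204)² = 41616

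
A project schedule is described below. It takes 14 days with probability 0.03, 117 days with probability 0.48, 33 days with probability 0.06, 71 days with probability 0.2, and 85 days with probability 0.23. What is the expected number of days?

92.31 days

EV = 0.03 × 14 + 0.48 × 117 + 0.06 × 33 + 0.2 × 71 + 0.23 × 85 = 0.42 + 56.16 + 1.98 + 14.2 + 19.55 = 92.31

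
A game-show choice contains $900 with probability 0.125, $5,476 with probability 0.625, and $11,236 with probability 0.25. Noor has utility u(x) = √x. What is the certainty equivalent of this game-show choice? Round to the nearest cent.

E[u] = 0.125·√900 + 0.625·√5476 + 0.25·√11236 = 0.125·30 + 0.625·74 + 0.25·106 = 76.5
CE = (76.5)² = 5852.25

$5,852.25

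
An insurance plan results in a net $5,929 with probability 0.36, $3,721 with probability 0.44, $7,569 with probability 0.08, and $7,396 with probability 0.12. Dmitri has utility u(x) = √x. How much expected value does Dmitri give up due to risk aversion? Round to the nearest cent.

$103.73

E[u] = 0.36·√5929 + 0.44·√3721 + 0.08·√7569 + 0.12·√7396 = 0.36·77 + 0.44·61 + 0.08·87 + 0.12·86 = 71.84
CE = (71.84)² = 5160.9856
Risk premium = EV − CE = 5264.72 − 5160.9856 = 103.7344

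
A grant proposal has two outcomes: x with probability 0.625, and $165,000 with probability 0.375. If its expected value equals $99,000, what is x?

0.625·x + 0.375·165000 = 99000
0.625·x = 99000 − 61875 = 37125
x = 37125 / 0.625 = 59400

x = $59,400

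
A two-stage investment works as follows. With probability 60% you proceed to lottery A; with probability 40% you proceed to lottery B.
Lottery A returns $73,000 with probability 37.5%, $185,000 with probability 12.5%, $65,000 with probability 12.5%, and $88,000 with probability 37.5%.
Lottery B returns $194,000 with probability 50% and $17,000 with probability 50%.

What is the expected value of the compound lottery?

$97,175

EV(A) = 0.375 × 73000 + 0.125 × 185000 + 0.125 × 65000 + 0.375 × 88000 = 27375 + 23125 + 8125 + 33000 = 91625
EV(B) = 0.5 × 194000 + 0.5 × 17000 = 97000 + 8500 = 105500
Overall = 0.6 × 91625 + 0.4 × 105500 = 54975 + 42200 = 97175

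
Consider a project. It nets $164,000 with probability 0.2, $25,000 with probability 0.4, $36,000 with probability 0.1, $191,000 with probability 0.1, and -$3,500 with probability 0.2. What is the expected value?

$64,800

EV = 0.2 × 164000 + 0.4 × 25000 + 0.1 × 36000 + 0.1 × 191000 + 0.2 × (-3500) = 32800 + 10000 + 3600 + 19100 − 700 = 64800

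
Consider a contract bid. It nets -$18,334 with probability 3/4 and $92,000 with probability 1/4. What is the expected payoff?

$9,249.50

EV = 3/4 × (-18334) + 1/4 × 92000 = -13750.5 + 23000 = 9249.5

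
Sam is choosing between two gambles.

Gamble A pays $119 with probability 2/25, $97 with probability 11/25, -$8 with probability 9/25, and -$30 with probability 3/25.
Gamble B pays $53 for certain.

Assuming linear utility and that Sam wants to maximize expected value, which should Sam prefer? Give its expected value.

Gamble B ($53)

Gamble A = 2/25 × 119 + 11/25 × 97 + 9/25 × (-8) + 3/25 × (-30) = 9.52 + 42.68 − 2.88 − 3.6 = 45.72
Gamble B: 53 (certain)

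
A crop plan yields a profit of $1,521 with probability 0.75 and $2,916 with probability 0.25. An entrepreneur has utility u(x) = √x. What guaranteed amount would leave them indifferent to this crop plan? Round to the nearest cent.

E[u] = 0.75·√1521 + 0.25·√2916 = 0.75·39 + 0.25·54 = 42.75
CE = (42.75)² = 1827.5625

$1,827.56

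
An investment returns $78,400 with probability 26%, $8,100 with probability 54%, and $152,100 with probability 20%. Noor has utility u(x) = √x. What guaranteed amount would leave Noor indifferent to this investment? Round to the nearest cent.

$39,760.36

E[u] = 0.26·√78400 + 0.54·√8100 + 0.2·√152100 = 0.26·280 + 0.54·90 + 0.2·390 = 199.4
CE = (199.4)² = 39760.36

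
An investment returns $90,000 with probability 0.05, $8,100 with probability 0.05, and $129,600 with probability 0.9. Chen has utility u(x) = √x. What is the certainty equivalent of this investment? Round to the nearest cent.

E[u] = 0.05·√90000 + 0.05·√8100 + 0.9·√129600 = 0.05·300 + 0.05·90 + 0.9·360 = 343.5
CE = (343.5)² = 117992.25

$117,992.25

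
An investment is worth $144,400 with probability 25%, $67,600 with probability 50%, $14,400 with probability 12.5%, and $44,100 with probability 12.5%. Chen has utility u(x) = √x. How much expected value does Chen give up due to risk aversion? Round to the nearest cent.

E[u] = 0.25·√144400 + 0.5·√67600 + 0.125·√14400 + 0.125·√44100 = 0.25·380 + 0.5·260 + 0.125·120 + 0.125·210 = 266.25
CE = (266.25)² = 70889.0625
Risk premium = EV − CE = 77212.5 − 70889.0625 = 6323.4375

$6,323.44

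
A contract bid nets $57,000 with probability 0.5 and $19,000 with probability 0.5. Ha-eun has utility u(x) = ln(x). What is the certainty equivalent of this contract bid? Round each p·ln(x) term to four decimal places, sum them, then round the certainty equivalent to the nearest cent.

E[u] = 0.5·ln(57000) + 0.5·ln(19000) = 5.4754 + 4.9261 = 10.4015
CE = e^10.4015 ≈ 32908.95

$32,908.95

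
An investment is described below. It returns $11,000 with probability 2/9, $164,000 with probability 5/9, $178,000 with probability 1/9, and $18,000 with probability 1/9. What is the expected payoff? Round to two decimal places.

$115,333.33

EV = 2/9 × 11000 + 5/9 × 164000 + 1/9 × 178000 + 1/9 × 18000 = 2444.4444 + 91111.1111 + 19777.7778 + 2000 = 115333.3333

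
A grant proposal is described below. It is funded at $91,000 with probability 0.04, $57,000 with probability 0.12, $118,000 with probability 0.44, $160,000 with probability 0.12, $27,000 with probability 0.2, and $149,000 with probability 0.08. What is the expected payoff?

$98,920

EV = 0.04 × 91000 + 0.12 × 57000 + 0.44 × 118000 + 0.12 × 160000 + 0.2 × 27000 + 0.08 × 149000 = 3640 + 6840 + 51920 + 19200 + 5400 + 11920 = 98920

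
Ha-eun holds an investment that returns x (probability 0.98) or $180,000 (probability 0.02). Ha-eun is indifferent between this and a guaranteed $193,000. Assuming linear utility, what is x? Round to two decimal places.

x = $193,265.31

0.98·x + 0.02·180000 = 193000
0.98·x = 193000 − 3600 = 189400
x = 189400 / 0.98 = 193265.3061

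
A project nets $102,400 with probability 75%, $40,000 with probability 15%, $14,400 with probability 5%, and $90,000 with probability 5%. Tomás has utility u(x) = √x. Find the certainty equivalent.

E[u] = 0.75·√102400 + 0.15·√40000 + 0.05·√14400 + 0.05·√90000 = 0.75·320 + 0.15·200 + 0.05·120 + 0.05·300 = 291
CE = (291)² = 84681

$84,681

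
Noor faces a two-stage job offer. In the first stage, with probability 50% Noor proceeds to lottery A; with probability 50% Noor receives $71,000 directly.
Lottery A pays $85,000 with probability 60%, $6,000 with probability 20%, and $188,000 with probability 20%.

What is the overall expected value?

EV(A) = 0.6 × 85000 + 0.2 × 6000 + 0.2 × 188000 = 51000 + 1200 + 37600 = 89800
Branch B: 71000 (certain)
Overall = 0.5 × 89800 + 0.5 × 71000 = 44900 + 35500 = 80400

$80,400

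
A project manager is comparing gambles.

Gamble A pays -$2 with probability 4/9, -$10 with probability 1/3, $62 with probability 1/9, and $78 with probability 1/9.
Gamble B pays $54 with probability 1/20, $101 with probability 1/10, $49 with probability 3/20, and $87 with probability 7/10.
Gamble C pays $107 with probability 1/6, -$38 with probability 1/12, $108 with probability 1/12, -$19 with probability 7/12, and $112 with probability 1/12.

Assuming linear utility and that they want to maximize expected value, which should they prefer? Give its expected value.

Gamble A = 4/9 × (-2) + 1/3 × (-10) + 1/9 × 62 + 1/9 × 78 = -0.8889 − 3.3333 + 6.8889 + 8.6667 = 11.3333
Gamble B = 1/20 × 54 + 1/10 × 101 + 3/20 × 49 + 7/10 × 87 = 2.7 + 10.1 + 7.35 + 60.9 = 81.05
Gamble C = 1/6 × 107 + 1/12 × (-38) + 1/12 × 108 + 7/12 × (-19) + 1/12 × 112 = 17.8333 − 3.1667 + 9 − 11.0833 + 9.3333 = 21.9167

Gamble B ($81.05)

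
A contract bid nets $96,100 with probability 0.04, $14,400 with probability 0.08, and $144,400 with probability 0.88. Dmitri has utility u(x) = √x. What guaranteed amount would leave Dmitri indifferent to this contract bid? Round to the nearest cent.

$127,020.96

E[u] = 0.04·√96100 + 0.08·√14400 + 0.88·√144400 = 0.04·310 + 0.08·120 + 0.88·380 = 356.4
CE = (356.4)² = 127020.96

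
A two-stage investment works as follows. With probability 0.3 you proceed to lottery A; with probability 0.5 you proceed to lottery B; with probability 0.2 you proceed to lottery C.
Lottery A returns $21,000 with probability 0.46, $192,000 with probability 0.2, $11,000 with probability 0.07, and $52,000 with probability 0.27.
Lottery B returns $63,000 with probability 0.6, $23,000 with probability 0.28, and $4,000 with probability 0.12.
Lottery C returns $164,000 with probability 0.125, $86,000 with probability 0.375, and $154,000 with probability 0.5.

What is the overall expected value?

$67,171

EV(A) = 0.46 × 21000 + 0.2 × 192000 + 0.07 × 11000 + 0.27 × 52000 = 9660 + 38400 + 770 + 14040 = 62870
EV(B) = 0.6 × 63000 + 0.28 × 23000 + 0.12 × 4000 = 37800 + 6440 + 480 = 44720
EV(C) = 0.125 × 164000 + 0.375 × 86000 + 0.5 × 154000 = 20500 + 32250 + 77000 = 129750
Overall = 0.3 × 62870 + 0.5 × 44720 + 0.2 × 129750 = 18861 + 22360 + 25950 = 67171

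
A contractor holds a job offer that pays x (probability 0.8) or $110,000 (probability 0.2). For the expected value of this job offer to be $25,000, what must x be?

x = $3,750

0.8·x + 0.2·110000 = 25000
0.8·x = 25000 − 22000 = 3000
x = 3000 / 0.8 = 3750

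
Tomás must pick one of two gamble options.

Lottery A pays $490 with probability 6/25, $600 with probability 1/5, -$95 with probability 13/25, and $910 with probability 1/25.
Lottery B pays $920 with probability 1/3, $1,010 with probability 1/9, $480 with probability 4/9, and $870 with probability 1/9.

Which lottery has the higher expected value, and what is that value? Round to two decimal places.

Lottery A = 6/25 × 490 + 1/5 × 600 + 13/25 × (-95) + 1/25 × 910 = 117.6 + 120 − 49.4 + 36.4 = 224.6
Lottery B = 1/3 × 920 + 1/9 × 1010 + 4/9 × 480 + 1/9 × 870 = 306.6667 + 112.2222 + 213.3333 + 96.6667 = 728.8889

Lottery B ($728.89)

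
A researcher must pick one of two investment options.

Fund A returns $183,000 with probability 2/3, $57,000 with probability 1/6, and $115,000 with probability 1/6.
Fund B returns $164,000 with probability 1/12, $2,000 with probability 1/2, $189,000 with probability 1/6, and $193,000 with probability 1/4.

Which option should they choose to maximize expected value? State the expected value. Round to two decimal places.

Fund A = 2/3 × 183000 + 1/6 × 57000 + 1/6 × 115000 = 122000 + 9500 + 19166.6667 = 150666.6667
Fund B = 1/12 × 164000 + 1/2 × 2000 + 1/6 × 189000 + 1/4 × 193000 = 13666.6667 + 1000 + 31500 + 48250 = 94416.6667

Fund A ($150,666.67)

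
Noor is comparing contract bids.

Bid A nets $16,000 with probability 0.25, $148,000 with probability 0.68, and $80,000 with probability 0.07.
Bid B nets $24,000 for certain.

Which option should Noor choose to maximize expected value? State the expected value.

Bid A ($110,240)

Bid A = 0.25 × 16000 + 0.68 × 148000 + 0.07 × 80000 = 4000 + 100640 + 5600 = 110240
Bid B: 24000 (certain)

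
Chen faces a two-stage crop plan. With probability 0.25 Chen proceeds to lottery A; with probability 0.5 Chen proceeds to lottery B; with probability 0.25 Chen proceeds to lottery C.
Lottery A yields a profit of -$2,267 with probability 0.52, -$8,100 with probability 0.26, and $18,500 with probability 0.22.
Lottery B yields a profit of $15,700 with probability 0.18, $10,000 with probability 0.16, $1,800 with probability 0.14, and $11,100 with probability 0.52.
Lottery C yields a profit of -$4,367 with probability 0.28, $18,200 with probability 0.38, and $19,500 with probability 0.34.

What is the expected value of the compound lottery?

$8,502.10

EV(A) = 0.52 × (-2267) + 0.26 × (-8100) + 0.22 × 18500 = -1178.84 − 2106 + 4070 = 785.16
EV(B) = 0.18 × 15700 + 0.16 × 10000 + 0.14 × 1800 + 0.52 × 11100 = 2826 + 1600 + 252 + 5772 = 10450
EV(C) = 0.28 × (-4367) + 0.38 × 18200 + 0.34 × 19500 = -1222.76 + 6916 + 6630 = 12323.24
Overall = 0.25 × 785.16 + 0.5 × 10450 + 0.25 × 12323.24 = 196.29 + 5225 + 3080.81 = 8502.1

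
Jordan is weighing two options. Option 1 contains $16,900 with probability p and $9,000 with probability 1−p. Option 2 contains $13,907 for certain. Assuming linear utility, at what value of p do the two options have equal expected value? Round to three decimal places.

p = 0.621

p·16900 + (1−p)·9000 = 13907
7900p + 9000 = 13907
p = (13907 − 9000) / 7900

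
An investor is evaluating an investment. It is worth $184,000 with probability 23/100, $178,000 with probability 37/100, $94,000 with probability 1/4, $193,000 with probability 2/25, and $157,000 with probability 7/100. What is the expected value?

$158,110

EV = 23/100 × 184000 + 37/100 × 178000 + 1/4 × 94000 + 2/25 × 193000 + 7/100 × 157000 = 42320 + 65860 + 23500 + 15440 + 10990 = 158110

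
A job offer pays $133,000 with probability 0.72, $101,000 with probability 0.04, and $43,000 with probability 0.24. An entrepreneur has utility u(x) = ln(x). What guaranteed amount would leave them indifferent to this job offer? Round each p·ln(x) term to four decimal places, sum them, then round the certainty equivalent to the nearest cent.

E[u] = 0.72·ln(133000) + 0.04·ln(101000) + 0.24·ln(43000) = 8.4946 + 0.4609 + 2.5605 = 11.5160
CE = e^11.5160 ≈ 100307.93

$100,307.93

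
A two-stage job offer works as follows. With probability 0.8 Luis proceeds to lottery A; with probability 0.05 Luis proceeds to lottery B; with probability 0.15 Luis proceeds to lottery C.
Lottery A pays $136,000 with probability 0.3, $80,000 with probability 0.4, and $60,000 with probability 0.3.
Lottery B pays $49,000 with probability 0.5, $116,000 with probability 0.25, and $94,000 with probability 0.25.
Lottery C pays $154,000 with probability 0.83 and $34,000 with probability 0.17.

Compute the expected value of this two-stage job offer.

EV(A) = 0.3 × 136000 + 0.4 × 80000 + 0.3 × 60000 = 40800 + 32000 + 18000 = 90800
EV(B) = 0.5 × 49000 + 0.25 × 116000 + 0.25 × 94000 = 24500 + 29000 + 23500 = 77000
EV(C) = 0.83 × 154000 + 0.17 × 34000 = 127820 + 5780 = 133600
Overall = 0.8 × 90800 + 0.05 × 77000 + 0.15 × 133600 = 72640 + 3850 + 20040 = 96530

$96,530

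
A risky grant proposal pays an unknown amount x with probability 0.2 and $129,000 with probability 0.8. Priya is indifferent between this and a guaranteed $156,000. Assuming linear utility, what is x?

x = $264,000

0.2·x + 0.8·129000 = 156000
0.2·x = 156000 − 103200 = 52800
x = 52800 / 0.2 = 264000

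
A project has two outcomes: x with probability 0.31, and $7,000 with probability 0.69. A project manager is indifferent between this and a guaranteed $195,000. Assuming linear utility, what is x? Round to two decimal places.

x = $613,451.61

0.31·x + 0.69·7000 = 195000
0.31·x = 195000 − 4830 = 190170
x = 190170 / 0.31 = 613451.6129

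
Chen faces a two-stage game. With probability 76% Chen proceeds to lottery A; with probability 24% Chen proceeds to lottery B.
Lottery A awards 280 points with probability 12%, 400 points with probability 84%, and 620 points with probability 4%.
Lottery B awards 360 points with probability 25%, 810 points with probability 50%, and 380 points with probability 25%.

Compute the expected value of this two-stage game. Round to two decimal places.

441.34 points

EV(A) = 0.12 × 280 + 0.84 × 400 + 0.04 × 620 = 33.6 + 336 + 24.8 = 394.4
EV(B) = 0.25 × 360 + 0.5 × 810 + 0.25 × 380 = 90 + 405 + 95 = 590
Overall = 0.76 × 394.4 + 0.24 × 590 = 299.744 + 141.6 = 441.344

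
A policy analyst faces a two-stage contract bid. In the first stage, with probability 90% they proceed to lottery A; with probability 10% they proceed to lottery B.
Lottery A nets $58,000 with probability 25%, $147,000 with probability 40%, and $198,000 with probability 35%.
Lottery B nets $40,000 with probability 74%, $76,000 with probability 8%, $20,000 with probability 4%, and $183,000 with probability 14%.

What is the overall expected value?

EV(A) = 0.25 × 58000 + 0.4 × 147000 + 0.35 × 198000 = 14500 + 58800 + 69300 = 142600
EV(B) = 0.74 × 40000 + 0.08 × 76000 + 0.04 × 20000 + 0.14 × 183000 = 29600 + 6080 + 800 + 25620 = 62100
Overall = 0.9 × 142600 + 0.1 × 62100 = 128340 + 6210 = 134550

$134,550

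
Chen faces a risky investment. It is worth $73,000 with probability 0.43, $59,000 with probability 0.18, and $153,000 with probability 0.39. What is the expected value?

$101,680

EV = 0.43 × 73000 + 0.18 × 59000 + 0.39 × 153000 = 31390 + 10620 + 59670 = 101680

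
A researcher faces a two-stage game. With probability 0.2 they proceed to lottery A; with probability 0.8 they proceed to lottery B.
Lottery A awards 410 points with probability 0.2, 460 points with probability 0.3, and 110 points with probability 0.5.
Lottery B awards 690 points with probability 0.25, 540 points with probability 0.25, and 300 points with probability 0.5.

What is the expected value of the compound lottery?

421 points

EV(A) = 0.2 × 410 + 0.3 × 460 + 0.5 × 110 = 82 + 138 + 55 = 275
EV(B) = 0.25 × 690 + 0.25 × 540 + 0.5 × 300 = 172.5 + 135 + 150 = 457.5
Overall = 0.2 × 275 + 0.8 × 457.5 = 55 + 366 = 421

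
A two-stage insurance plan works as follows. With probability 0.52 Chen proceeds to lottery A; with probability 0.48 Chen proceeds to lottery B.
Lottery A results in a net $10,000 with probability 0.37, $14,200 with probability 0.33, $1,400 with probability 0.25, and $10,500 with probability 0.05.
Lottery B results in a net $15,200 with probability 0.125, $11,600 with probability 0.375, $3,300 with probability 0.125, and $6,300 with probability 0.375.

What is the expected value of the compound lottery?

EV(A) = 0.37 × 10000 + 0.33 × 14200 + 0.25 × 1400 + 0.05 × 10500 = 3700 + 4686 + 350 + 525 = 9261
EV(B) = 0.125 × 15200 + 0.375 × 11600 + 0.125 × 3300 + 0.375 × 6300 = 1900 + 4350 + 412.5 + 2362.5 = 9025
Overall = 0.52 × 9261 + 0.48 × 9025 = 4815.72 + 4332 = 9147.72

$9,147.72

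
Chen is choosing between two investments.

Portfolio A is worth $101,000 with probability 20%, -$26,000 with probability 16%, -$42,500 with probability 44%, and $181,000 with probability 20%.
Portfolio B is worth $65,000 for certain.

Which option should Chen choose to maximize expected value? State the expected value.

Portfolio A = 0.2 × 101000 + 0.16 × (-26000) + 0.44 × (-42500) + 0.2 × 181000 = 20200 − 4160 − 18700 + 36200 = 33540
Portfolio B: 65000 (certain)

Portfolio B ($65,000)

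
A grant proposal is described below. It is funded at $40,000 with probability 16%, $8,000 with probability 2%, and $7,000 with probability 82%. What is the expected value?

$12,300

EV = 0.16 × 40000 + 0.02 × 8000 + 0.82 × 7000 = 6400 + 160 + 5740 = 12300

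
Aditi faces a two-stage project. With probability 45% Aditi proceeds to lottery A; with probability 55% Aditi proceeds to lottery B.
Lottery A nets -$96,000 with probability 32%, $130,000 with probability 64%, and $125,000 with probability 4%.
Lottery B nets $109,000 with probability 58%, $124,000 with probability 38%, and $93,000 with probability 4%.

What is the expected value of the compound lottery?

$88,599

EV(A) = 0.32 × (-96000) + 0.64 × 130000 + 0.04 × 125000 = -30720 + 83200 + 5000 = 57480
EV(B) = 0.58 × 109000 + 0.38 × 124000 + 0.04 × 93000 = 63220 + 47120 + 3720 = 114060
Overall = 0.45 × 57480 + 0.55 × 114060 = 25866 + 62733 = 88599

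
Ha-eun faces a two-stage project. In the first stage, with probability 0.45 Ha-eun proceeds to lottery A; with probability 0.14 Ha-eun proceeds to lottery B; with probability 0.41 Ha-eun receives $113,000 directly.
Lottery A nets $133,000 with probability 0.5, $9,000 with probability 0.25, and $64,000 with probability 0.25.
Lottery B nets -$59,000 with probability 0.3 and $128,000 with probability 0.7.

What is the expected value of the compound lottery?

EV(A) = 0.5 × 133000 + 0.25 × 9000 + 0.25 × 64000 = 66500 + 2250 + 16000 = 84750
EV(B) = 0.3 × (-59000) + 0.7 × 128000 = -17700 + 89600 = 71900
Branch C: 113000 (certain)
Overall = 0.45 × 84750 + 0.14 × 71900 + 0.41 × 113000 = 38137.5 + 10066 + 46330 = 94533.5

$94,533.50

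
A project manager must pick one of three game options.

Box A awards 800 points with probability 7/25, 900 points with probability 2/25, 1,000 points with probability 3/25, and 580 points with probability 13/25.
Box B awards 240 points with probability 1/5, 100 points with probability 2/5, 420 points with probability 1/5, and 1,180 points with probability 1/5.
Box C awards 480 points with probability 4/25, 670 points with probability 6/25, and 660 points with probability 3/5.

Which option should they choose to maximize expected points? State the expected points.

Box A (717.6 points)

Box A = 7/25 × 800 + 2/25 × 900 + 3/25 × 1000 + 13/25 × 580 = 224 + 72 + 120 + 301.6 = 717.6
Box B = 1/5 × 240 + 2/5 × 100 + 1/5 × 420 + 1/5 × 1180 = 48 + 40 + 84 + 236 = 408
Box C = 4/25 × 480 + 6/25 × 670 + 3/5 × 660 = 76.8 + 160.8 + 396 = 633.6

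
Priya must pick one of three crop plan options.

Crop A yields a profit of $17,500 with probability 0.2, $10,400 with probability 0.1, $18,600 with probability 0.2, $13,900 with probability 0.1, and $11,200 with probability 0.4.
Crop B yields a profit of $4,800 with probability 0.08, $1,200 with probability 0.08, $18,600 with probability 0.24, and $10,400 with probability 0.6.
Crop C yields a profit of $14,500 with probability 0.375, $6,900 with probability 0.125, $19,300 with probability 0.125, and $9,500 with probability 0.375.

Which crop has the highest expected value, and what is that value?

Crop A ($14,130)

Crop A = 0.2 × 17500 + 0.1 × 10400 + 0.2 × 18600 + 0.1 × 13900 + 0.4 × 11200 = 3500 + 1040 + 3720 + 1390 + 4480 = 14130
Crop B = 0.08 × 4800 + 0.08 × 1200 + 0.24 × 18600 + 0.6 × 10400 = 384 + 96 + 4464 + 6240 = 11184
Crop C = 0.375 × 14500 + 0.125 × 6900 + 0.125 × 19300 + 0.375 × 9500 = 5437.5 + 862.5 + 2412.5 + 3562.5 = 12275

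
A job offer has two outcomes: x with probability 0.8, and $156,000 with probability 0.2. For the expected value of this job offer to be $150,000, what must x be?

x = $148,500

0.8·x + 0.2·156000 = 150000
0.8·x = 150000 − 31200 = 118800
x = 118800 / 0.8 = 148500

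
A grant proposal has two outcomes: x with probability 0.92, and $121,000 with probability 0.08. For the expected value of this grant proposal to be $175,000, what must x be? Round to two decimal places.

0.92·x + 0.08·121000 = 175000
0.92·x = 175000 − 9680 = 165320
x = 165320 / 0.92 = 179695.6522

x = $179,695.65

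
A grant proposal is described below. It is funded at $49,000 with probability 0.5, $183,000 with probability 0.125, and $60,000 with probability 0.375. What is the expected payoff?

$69,875

EV = 0.5 × 49000 + 0.125 × 183000 + 0.375 × 60000 = 24500 + 22875 + 22500 = 69875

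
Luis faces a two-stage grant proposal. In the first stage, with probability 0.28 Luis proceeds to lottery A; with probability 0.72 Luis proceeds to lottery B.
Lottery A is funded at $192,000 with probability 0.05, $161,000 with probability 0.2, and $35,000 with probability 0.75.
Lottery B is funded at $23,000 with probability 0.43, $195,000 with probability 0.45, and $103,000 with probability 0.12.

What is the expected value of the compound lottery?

EV(A) = 0.05 × 192000 + 0.2 × 161000 + 0.75 × 35000 = 9600 + 32200 + 26250 = 68050
EV(B) = 0.43 × 23000 + 0.45 × 195000 + 0.12 × 103000 = 9890 + 87750 + 12360 = 110000
Overall = 0.28 × 68050 + 0.72 × 110000 = 19054 + 79200 = 98254

$98,254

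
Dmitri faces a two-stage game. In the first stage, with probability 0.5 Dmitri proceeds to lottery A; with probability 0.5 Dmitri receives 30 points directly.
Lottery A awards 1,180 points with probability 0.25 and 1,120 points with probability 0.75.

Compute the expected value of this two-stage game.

582.5 points

EV(A) = 0.25 × 1180 + 0.75 × 1120 = 295 + 840 = 1135
Branch B: 30 (certain)
Overall = 0.5 × 1135 + 0.5 × 30 = 567.5 + 15 = 582.5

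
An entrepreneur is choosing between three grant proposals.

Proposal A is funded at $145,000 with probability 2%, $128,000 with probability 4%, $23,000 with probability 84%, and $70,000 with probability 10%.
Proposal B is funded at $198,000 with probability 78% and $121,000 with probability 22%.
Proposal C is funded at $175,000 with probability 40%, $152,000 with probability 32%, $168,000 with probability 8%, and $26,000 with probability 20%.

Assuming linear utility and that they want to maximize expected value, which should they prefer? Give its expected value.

Proposal B ($181,060)

Proposal A = 0.02 × 145000 + 0.04 × 128000 + 0.84 × 23000 + 0.1 × 70000 = 2900 + 5120 + 19320 + 7000 = 34340
Proposal B = 0.78 × 198000 + 0.22 × 121000 = 154440 + 26620 = 181060
Proposal C = 0.4 × 175000 + 0.32 × 152000 + 0.08 × 168000 + 0.2 × 26000 = 70000 + 48640 + 13440 + 5200 = 137280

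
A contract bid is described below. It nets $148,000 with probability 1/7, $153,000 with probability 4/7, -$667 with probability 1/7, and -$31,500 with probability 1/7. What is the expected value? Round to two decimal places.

$103,976.14

EV = 1/7 × 148000 + 4/7 × 153000 + 1/7 × (-667) + 1/7 × (-31500) = 21142.8571 + 87428.5714 − 95.2857 − 4500 = 103976.1429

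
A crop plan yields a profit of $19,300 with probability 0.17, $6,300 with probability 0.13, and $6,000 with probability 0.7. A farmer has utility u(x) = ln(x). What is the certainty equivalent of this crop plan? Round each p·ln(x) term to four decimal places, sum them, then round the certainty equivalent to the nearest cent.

$7,365.04

E[u] = 0.17·ln(19300) + 0.13·ln(6300) + 0.7·ln(6000) = 1.6775 + 1.1373 + 6.0897 = 8.9045
CE = e^8.9045 ≈ 7365.04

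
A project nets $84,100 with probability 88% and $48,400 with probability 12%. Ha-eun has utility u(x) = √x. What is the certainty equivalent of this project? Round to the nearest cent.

E[u] = 0.88·√84100 + 0.12·√48400 = 0.88·290 + 0.12·220 = 281.6
CE = (281.6)² = 79298.56

$79,298.56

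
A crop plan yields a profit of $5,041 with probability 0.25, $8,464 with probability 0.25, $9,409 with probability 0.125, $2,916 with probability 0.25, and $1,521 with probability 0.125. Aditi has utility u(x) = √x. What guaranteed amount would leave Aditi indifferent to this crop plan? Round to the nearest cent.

$5,076.56

E[u] = 0.25·√5041 + 0.25·√8464 + 0.125·√9409 + 0.25·√2916 + 0.125·√1521 = 0.25·71 + 0.25·92 + 0.125·97 + 0.25·54 + 0.125·39 = 71.25
CE = (71.25)² = 5076.5625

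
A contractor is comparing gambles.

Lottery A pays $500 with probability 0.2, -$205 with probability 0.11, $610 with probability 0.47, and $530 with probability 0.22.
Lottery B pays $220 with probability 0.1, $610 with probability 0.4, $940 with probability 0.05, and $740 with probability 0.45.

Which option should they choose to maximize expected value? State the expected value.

Lottery B ($646)

Lottery A = 0.2 × 500 + 0.11 × (-205) + 0.47 × 610 + 0.22 × 530 = 100 − 22.55 + 286.7 + 116.6 = 480.75
Lottery B = 0.1 × 220 + 0.4 × 610 + 0.05 × 940 + 0.45 × 740 = 22 + 244 + 47 + 333 = 646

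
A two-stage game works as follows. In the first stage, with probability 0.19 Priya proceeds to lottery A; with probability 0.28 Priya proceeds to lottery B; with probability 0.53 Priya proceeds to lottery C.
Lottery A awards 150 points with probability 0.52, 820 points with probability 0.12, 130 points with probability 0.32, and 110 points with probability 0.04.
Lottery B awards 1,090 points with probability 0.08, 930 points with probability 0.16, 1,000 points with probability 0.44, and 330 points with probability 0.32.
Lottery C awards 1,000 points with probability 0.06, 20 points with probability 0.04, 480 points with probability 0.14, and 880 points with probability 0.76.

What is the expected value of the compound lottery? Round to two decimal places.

683.41 points

EV(A) = 0.52 × 150 + 0.12 × 820 + 0.32 × 130 + 0.04 × 110 = 78 + 98.4 + 41.6 + 4.4 = 222.4
EV(B) = 0.08 × 1090 + 0.16 × 930 + 0.44 × 1000 + 0.32 × 330 = 87.2 + 148.8 + 440 + 105.6 = 781.6
EV(C) = 0.06 × 1000 + 0.04 × 20 + 0.14 × 480 + 0.76 × 880 = 60 + 0.8 + 67.2 + 668.8 = 796.8
Overall = 0.19 × 222.4 + 0.28 × 781.6 + 0.53 × 796.8 = 42.256 + 218.848 + 422.304 = 683.408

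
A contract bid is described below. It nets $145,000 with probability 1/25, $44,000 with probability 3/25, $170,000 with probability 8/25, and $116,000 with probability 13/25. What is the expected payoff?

$125,800

EV = 1/25 × 145000 + 3/25 × 44000 + 8/25 × 170000 + 13/25 × 116000 = 5800 + 5280 + 54400 + 60320 = 125800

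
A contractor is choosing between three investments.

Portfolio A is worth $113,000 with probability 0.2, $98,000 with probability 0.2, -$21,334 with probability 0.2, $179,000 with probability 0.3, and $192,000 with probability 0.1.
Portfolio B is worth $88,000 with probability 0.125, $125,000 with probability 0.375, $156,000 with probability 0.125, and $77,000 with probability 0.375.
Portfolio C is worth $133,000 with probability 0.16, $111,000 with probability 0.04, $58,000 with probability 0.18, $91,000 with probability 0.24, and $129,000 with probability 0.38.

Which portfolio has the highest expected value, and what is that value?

Portfolio A = 0.2 × 113000 + 0.2 × 98000 + 0.2 × (-21334) + 0.3 × 179000 + 0.1 × 192000 = 22600 + 19600 − 4266.8 + 53700 + 19200 = 110833.2
Portfolio B = 0.125 × 88000 + 0.375 × 125000 + 0.125 × 156000 + 0.375 × 77000 = 11000 + 46875 + 19500 + 28875 = 106250
Portfolio C = 0.16 × 133000 + 0.04 × 111000 + 0.18 × 58000 + 0.24 × 91000 + 0.38 × 129000 = 21280 + 4440 + 10440 + 21840 + 49020 = 107020

Portfolio A ($110,833.20)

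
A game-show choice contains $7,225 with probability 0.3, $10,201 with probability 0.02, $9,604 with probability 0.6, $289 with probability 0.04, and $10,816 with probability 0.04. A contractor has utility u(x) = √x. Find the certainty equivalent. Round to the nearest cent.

$8,310.15

E[u] = 0.3·√7225 + 0.02·√10201 + 0.6·√9604 + 0.04·√289 + 0.04·√10816 = 0.3·85 + 0.02·101 + 0.6·98 + 0.04·17 + 0.04·104 = 91.16
CE = (91.16)² = 8310.1456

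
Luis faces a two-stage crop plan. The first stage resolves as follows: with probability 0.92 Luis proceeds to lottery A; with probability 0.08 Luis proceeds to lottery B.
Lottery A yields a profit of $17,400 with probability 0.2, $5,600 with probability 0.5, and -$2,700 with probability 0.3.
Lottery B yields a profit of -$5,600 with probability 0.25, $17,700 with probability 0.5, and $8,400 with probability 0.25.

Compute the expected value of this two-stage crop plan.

$5,796.40

EV(A) = 0.2 × 17400 + 0.5 × 5600 + 0.3 × (-2700) = 3480 + 2800 − 810 = 5470
EV(B) = 0.25 × (-5600) + 0.5 × 17700 + 0.25 × 8400 = -1400 + 8850 + 2100 = 9550
Overall = 0.92 × 5470 + 0.08 × 9550 = 5032.4 + 764 = 5796.4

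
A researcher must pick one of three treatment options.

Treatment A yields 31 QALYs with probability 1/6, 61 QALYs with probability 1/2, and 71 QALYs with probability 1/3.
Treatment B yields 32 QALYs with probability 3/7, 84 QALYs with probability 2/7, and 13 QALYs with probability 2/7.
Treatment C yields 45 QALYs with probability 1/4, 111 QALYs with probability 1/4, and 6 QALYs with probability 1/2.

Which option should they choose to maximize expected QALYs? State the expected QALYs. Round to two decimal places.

Treatment A = 1/6 × 31 + 1/2 × 61 + 1/3 × 71 = 5.1667 + 30.5 + 23.6667 = 59.3333
Treatment B = 3/7 × 32 + 2/7 × 84 + 2/7 × 13 = 13.7143 + 24 + 3.7143 = 41.4286
Treatment C = 1/4 × 45 + 1/4 × 111 + 1/2 × 6 = 11.25 + 27.75 + 3 = 42

Treatment A (59.33 QALYs)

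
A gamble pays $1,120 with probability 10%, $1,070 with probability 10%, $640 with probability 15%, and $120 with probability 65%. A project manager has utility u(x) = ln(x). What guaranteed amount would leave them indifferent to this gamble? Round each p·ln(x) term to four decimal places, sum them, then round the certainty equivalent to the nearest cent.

$240.01

E[u] = 0.1·ln(1120) + 0.1·ln(1070) + 0.15·ln(640) + 0.65·ln(120) = 0.7021 + 0.6975 + 0.9692 + 3.1119 = 5.4807
CE = e^5.4807 ≈ 240.01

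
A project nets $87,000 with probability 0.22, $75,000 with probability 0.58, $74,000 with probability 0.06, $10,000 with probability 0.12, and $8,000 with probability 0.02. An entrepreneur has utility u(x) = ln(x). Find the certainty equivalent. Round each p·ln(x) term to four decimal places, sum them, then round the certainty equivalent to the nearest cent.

E[u] = 0.22·ln(87000) + 0.58·ln(75000) + 0.06·ln(74000) + 0.12·ln(10000) + 0.02·ln(8000) = 2.5022 + 6.5106 + 0.6727 + 1.1052 + 0.1797 = 10.9704
CE = e^10.9704 ≈ 58127.84

$58,127.84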